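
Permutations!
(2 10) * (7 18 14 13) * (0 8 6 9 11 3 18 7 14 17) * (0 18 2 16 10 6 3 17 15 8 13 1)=(0 13 14 1)(2 6 9 11 17 18 15 8 3)(10 16)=[13, 0, 6, 2, 4, 5, 9, 7, 3, 11, 16, 17, 12, 14, 1, 8, 10, 18, 15]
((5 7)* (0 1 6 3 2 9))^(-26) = (0 2 6)(1 9 3)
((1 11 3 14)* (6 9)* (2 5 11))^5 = ((1 2 5 11 3 14)(6 9))^5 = (1 14 3 11 5 2)(6 9)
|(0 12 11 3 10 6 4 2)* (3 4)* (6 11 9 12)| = 14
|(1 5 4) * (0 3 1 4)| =4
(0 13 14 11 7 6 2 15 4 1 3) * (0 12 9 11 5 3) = (0 13 14 5 3 12 9 11 7 6 2 15 4 1) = [13, 0, 15, 12, 1, 3, 2, 6, 8, 11, 10, 7, 9, 14, 5, 4]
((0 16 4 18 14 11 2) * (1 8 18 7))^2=((0 16 4 7 1 8 18 14 11 2))^2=(0 4 1 18 11)(2 16 7 8 14)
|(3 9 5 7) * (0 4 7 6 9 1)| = 15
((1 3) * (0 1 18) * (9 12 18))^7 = ((0 1 3 9 12 18))^7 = (0 1 3 9 12 18)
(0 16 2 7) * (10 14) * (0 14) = [16, 1, 7, 3, 4, 5, 6, 14, 8, 9, 0, 11, 12, 13, 10, 15, 2] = (0 16 2 7 14 10)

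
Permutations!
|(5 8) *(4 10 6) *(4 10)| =|(5 8)(6 10)| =2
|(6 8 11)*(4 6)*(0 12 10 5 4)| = 8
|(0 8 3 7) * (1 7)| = |(0 8 3 1 7)| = 5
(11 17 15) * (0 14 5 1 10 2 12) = (0 14 5 1 10 2 12)(11 17 15) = [14, 10, 12, 3, 4, 1, 6, 7, 8, 9, 2, 17, 0, 13, 5, 11, 16, 15]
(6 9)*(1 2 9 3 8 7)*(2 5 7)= (1 5 7)(2 9 6 3 8)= [0, 5, 9, 8, 4, 7, 3, 1, 2, 6]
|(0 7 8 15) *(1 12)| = 4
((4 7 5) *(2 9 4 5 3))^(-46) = (2 3 7 4 9)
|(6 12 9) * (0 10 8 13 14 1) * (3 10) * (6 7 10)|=11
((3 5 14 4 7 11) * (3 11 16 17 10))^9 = (3 5 14 4 7 16 17 10)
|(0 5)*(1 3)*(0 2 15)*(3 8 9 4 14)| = 12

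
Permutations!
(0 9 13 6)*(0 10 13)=(0 9)(6 10 13)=[9, 1, 2, 3, 4, 5, 10, 7, 8, 0, 13, 11, 12, 6]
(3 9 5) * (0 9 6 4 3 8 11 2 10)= (0 9 5 8 11 2 10)(3 6 4)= [9, 1, 10, 6, 3, 8, 4, 7, 11, 5, 0, 2]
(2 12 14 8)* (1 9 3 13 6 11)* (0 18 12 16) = (0 18 12 14 8 2 16)(1 9 3 13 6 11) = [18, 9, 16, 13, 4, 5, 11, 7, 2, 3, 10, 1, 14, 6, 8, 15, 0, 17, 12]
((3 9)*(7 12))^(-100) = (12) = ((3 9)(7 12))^(-100)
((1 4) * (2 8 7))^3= ((1 4)(2 8 7))^3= (8)(1 4)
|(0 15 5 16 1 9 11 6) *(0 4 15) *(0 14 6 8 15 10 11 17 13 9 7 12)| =|(0 14 6 4 10 11 8 15 5 16 1 7 12)(9 17 13)| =39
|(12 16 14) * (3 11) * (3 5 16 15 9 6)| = |(3 11 5 16 14 12 15 9 6)| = 9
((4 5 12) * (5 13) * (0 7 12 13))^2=(13)(0 12)(4 7)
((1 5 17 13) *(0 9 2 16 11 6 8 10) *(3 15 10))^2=(0 2 11 8 15)(1 17)(3 10 9 16 6)(5 13)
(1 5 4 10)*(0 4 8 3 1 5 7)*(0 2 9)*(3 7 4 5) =(0 5 8 7 2 9)(1 4 10 3) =[5, 4, 9, 1, 10, 8, 6, 2, 7, 0, 3]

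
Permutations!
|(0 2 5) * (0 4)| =|(0 2 5 4)| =4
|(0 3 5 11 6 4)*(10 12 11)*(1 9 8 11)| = 11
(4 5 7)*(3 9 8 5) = [0, 1, 2, 9, 3, 7, 6, 4, 5, 8] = (3 9 8 5 7 4)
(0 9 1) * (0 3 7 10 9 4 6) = (0 4 6)(1 3 7 10 9) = [4, 3, 2, 7, 6, 5, 0, 10, 8, 1, 9]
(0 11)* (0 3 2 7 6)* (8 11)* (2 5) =(0 8 11 3 5 2 7 6) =[8, 1, 7, 5, 4, 2, 0, 6, 11, 9, 10, 3]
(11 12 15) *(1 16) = (1 16)(11 12 15) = [0, 16, 2, 3, 4, 5, 6, 7, 8, 9, 10, 12, 15, 13, 14, 11, 1]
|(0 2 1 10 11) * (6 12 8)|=15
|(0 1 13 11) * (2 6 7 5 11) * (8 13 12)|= |(0 1 12 8 13 2 6 7 5 11)|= 10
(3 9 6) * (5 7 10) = (3 9 6)(5 7 10) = [0, 1, 2, 9, 4, 7, 3, 10, 8, 6, 5]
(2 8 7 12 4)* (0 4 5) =(0 4 2 8 7 12 5) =[4, 1, 8, 3, 2, 0, 6, 12, 7, 9, 10, 11, 5]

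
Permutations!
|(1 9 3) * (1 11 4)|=|(1 9 3 11 4)|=5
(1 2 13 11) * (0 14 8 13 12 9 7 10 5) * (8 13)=(0 14 13 11 1 2 12 9 7 10 5)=[14, 2, 12, 3, 4, 0, 6, 10, 8, 7, 5, 1, 9, 11, 13]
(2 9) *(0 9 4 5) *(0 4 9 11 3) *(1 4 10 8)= (0 11 3)(1 4 5 10 8)(2 9)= [11, 4, 9, 0, 5, 10, 6, 7, 1, 2, 8, 3]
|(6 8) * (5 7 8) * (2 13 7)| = 6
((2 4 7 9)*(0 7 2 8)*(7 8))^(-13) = (0 8)(2 4)(7 9)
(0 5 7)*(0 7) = (7)(0 5) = [5, 1, 2, 3, 4, 0, 6, 7]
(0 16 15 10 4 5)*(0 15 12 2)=(0 16 12 2)(4 5 15 10)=[16, 1, 0, 3, 5, 15, 6, 7, 8, 9, 4, 11, 2, 13, 14, 10, 12]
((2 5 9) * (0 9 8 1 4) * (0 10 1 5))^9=((0 9 2)(1 4 10)(5 8))^9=(10)(5 8)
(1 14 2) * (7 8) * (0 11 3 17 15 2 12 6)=(0 11 3 17 15 2 1 14 12 6)(7 8)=[11, 14, 1, 17, 4, 5, 0, 8, 7, 9, 10, 3, 6, 13, 12, 2, 16, 15]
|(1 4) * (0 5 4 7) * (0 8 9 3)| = |(0 5 4 1 7 8 9 3)| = 8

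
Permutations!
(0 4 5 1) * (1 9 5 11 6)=(0 4 11 6 1)(5 9)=[4, 0, 2, 3, 11, 9, 1, 7, 8, 5, 10, 6]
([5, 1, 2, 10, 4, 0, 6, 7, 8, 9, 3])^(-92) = (10)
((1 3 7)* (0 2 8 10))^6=(0 8)(2 10)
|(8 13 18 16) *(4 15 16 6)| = 7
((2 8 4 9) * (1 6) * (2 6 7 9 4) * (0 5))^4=((0 5)(1 7 9 6)(2 8))^4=(9)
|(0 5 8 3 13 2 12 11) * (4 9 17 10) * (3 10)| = 12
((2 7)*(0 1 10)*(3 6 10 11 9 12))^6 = (0 6 12 11)(1 10 3 9) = ((0 1 11 9 12 3 6 10)(2 7))^6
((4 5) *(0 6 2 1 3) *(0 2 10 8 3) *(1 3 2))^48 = ((0 6 10 8 2 3 1)(4 5))^48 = (0 1 3 2 8 10 6)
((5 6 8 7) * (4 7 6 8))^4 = (4 6 8 5 7)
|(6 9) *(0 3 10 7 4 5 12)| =14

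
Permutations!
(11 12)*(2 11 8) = (2 11 12 8) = [0, 1, 11, 3, 4, 5, 6, 7, 2, 9, 10, 12, 8]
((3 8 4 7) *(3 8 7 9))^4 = ((3 7 8 4 9))^4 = (3 9 4 8 7)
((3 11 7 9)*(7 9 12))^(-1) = (3 9 11)(7 12)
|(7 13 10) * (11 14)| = 6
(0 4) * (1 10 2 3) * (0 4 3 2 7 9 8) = (0 3 1 10 7 9 8) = [3, 10, 2, 1, 4, 5, 6, 9, 0, 8, 7]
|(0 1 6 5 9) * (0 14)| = |(0 1 6 5 9 14)| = 6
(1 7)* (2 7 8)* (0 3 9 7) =(0 3 9 7 1 8 2) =[3, 8, 0, 9, 4, 5, 6, 1, 2, 7]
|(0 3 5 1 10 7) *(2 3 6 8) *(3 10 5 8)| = 14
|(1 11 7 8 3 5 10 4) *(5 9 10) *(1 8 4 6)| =|(1 11 7 4 8 3 9 10 6)| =9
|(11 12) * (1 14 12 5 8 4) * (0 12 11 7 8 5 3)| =9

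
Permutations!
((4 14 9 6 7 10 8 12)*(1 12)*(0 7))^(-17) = ((0 7 10 8 1 12 4 14 9 6))^(-17) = (0 8 4 6 10 12 9 7 1 14)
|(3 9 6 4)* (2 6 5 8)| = 7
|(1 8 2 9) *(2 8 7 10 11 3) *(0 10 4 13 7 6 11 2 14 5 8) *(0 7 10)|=|(1 6 11 3 14 5 8 7 4 13 10 2 9)|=13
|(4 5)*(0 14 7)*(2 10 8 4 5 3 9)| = 6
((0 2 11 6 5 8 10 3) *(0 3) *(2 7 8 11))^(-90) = (11)(0 8)(7 10) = ((0 7 8 10)(5 11 6))^(-90)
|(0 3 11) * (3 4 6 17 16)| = 7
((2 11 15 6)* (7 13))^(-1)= (2 6 15 11)(7 13)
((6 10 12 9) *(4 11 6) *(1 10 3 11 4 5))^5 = (12)(3 6 11)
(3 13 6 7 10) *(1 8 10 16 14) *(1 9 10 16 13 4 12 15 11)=(1 8 16 14 9 10 3 4 12 15 11)(6 7 13)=[0, 8, 2, 4, 12, 5, 7, 13, 16, 10, 3, 1, 15, 6, 9, 11, 14]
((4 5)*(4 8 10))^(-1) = ((4 5 8 10))^(-1) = (4 10 8 5)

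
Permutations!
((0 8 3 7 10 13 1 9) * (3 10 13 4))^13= (0 3 9 4 1 10 13 8 7)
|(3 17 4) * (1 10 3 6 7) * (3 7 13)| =|(1 10 7)(3 17 4 6 13)| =15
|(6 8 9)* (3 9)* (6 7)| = 5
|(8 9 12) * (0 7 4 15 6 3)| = 6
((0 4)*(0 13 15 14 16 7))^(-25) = ((0 4 13 15 14 16 7))^(-25) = (0 15 7 13 16 4 14)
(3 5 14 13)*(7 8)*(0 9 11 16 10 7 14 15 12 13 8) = (0 9 11 16 10 7)(3 5 15 12 13)(8 14) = [9, 1, 2, 5, 4, 15, 6, 0, 14, 11, 7, 16, 13, 3, 8, 12, 10]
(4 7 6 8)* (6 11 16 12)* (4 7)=(6 8 7 11 16 12)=[0, 1, 2, 3, 4, 5, 8, 11, 7, 9, 10, 16, 6, 13, 14, 15, 12]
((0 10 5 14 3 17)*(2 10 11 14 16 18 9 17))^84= ((0 11 14 3 2 10 5 16 18 9 17))^84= (0 16 3 17 5 14 9 10 11 18 2)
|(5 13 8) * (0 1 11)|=|(0 1 11)(5 13 8)|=3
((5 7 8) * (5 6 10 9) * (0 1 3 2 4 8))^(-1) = ((0 1 3 2 4 8 6 10 9 5 7))^(-1) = (0 7 5 9 10 6 8 4 2 3 1)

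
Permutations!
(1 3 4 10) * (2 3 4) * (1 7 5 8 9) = [0, 4, 3, 2, 10, 8, 6, 5, 9, 1, 7] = (1 4 10 7 5 8 9)(2 3)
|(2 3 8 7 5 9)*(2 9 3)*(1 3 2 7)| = 3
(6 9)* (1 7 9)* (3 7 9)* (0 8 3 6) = (0 8 3 7 6 1 9) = [8, 9, 2, 7, 4, 5, 1, 6, 3, 0]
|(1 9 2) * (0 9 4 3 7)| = |(0 9 2 1 4 3 7)| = 7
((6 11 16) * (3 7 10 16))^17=(3 11 6 16 10 7)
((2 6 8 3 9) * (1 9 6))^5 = (1 2 9)(3 8 6)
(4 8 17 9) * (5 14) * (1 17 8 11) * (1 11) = (1 17 9 4)(5 14) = [0, 17, 2, 3, 1, 14, 6, 7, 8, 4, 10, 11, 12, 13, 5, 15, 16, 9]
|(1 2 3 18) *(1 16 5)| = 6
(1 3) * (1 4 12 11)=(1 3 4 12 11)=[0, 3, 2, 4, 12, 5, 6, 7, 8, 9, 10, 1, 11]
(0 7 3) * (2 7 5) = (0 5 2 7 3) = [5, 1, 7, 0, 4, 2, 6, 3]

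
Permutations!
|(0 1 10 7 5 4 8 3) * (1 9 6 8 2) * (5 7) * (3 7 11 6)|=60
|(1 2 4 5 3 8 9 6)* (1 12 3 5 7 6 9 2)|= 7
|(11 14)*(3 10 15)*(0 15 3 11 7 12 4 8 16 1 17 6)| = |(0 15 11 14 7 12 4 8 16 1 17 6)(3 10)| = 12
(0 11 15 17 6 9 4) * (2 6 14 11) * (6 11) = (0 2 11 15 17 14 6 9 4) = [2, 1, 11, 3, 0, 5, 9, 7, 8, 4, 10, 15, 12, 13, 6, 17, 16, 14]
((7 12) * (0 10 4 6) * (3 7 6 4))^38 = ((0 10 3 7 12 6))^38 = (0 3 12)(6 10 7)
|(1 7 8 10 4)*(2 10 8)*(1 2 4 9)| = 6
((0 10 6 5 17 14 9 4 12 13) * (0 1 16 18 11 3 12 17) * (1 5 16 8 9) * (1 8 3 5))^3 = (0 16 5 6 11 10 18)(1 13 12 3)(4 8 17 9 14)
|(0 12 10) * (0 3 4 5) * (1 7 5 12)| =4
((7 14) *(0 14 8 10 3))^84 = ((0 14 7 8 10 3))^84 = (14)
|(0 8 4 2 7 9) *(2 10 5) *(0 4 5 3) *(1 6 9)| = |(0 8 5 2 7 1 6 9 4 10 3)| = 11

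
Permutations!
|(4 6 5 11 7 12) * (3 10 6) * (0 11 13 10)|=12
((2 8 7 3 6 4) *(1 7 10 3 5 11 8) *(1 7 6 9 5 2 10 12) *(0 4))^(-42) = (0 10 9 11 12 6 4 3 5 8 1)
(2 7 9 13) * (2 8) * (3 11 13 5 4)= (2 7 9 5 4 3 11 13 8)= [0, 1, 7, 11, 3, 4, 6, 9, 2, 5, 10, 13, 12, 8]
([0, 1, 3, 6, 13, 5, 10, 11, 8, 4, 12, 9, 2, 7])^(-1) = (2 12 10 6 3)(4 9 11 7 13)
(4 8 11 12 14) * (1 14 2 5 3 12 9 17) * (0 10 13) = (0 10 13)(1 14 4 8 11 9 17)(2 5 3 12) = [10, 14, 5, 12, 8, 3, 6, 7, 11, 17, 13, 9, 2, 0, 4, 15, 16, 1]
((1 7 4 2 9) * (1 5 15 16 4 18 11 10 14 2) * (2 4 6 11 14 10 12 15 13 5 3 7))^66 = (1 9 7 14)(2 3 18 4)(6 11 12 15 16)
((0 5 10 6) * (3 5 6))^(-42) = (10)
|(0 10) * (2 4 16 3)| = 4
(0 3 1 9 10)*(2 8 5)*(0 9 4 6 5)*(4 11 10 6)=[3, 11, 8, 1, 4, 2, 5, 7, 0, 6, 9, 10]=(0 3 1 11 10 9 6 5 2 8)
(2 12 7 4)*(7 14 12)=(2 7 4)(12 14)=[0, 1, 7, 3, 2, 5, 6, 4, 8, 9, 10, 11, 14, 13, 12]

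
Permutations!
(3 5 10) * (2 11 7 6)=(2 11 7 6)(3 5 10)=[0, 1, 11, 5, 4, 10, 2, 6, 8, 9, 3, 7]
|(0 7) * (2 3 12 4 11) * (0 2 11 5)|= 7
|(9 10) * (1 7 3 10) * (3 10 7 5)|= 6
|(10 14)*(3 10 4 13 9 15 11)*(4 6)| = 9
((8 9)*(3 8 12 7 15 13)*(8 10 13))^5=(15)(3 13 10)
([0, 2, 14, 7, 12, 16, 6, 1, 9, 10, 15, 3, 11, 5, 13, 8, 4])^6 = (1 4 2 12 14 11 13 3 5 7 16)(8 10)(9 15)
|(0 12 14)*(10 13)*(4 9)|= 6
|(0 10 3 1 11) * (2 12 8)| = 15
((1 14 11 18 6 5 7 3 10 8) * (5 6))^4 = (1 5 8 18 10 11 3 14 7)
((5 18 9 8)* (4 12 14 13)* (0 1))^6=((0 1)(4 12 14 13)(5 18 9 8))^6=(4 14)(5 9)(8 18)(12 13)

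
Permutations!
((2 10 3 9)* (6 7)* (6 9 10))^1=(2 6 7 9)(3 10)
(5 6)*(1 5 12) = (1 5 6 12) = [0, 5, 2, 3, 4, 6, 12, 7, 8, 9, 10, 11, 1]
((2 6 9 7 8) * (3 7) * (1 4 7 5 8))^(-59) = (1 4 7)(2 6 9 3 5 8)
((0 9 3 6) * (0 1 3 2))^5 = (0 2 9)(1 6 3)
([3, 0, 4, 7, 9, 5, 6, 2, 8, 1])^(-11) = [2, 7, 1, 4, 0, 5, 6, 9, 8, 3]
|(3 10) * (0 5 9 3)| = |(0 5 9 3 10)| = 5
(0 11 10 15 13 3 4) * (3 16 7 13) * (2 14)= (0 11 10 15 3 4)(2 14)(7 13 16)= [11, 1, 14, 4, 0, 5, 6, 13, 8, 9, 15, 10, 12, 16, 2, 3, 7]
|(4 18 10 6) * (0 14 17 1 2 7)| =12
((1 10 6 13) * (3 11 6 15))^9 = (1 15 11 13 10 3 6)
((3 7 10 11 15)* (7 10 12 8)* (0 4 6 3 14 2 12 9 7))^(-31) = ((0 4 6 3 10 11 15 14 2 12 8)(7 9))^(-31) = (0 6 10 15 2 8 4 3 11 14 12)(7 9)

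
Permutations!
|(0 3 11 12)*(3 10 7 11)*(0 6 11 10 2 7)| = 12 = |(0 2 7 10)(6 11 12)|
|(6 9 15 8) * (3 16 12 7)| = |(3 16 12 7)(6 9 15 8)| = 4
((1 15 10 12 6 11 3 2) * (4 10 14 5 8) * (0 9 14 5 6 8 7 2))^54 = ((0 9 14 6 11 3)(1 15 5 7 2)(4 10 12 8))^54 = (1 2 7 5 15)(4 12)(8 10)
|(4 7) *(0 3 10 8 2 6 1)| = |(0 3 10 8 2 6 1)(4 7)| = 14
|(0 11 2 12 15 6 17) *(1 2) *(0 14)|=|(0 11 1 2 12 15 6 17 14)|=9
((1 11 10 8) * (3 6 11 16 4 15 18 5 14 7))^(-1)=((1 16 4 15 18 5 14 7 3 6 11 10 8))^(-1)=(1 8 10 11 6 3 7 14 5 18 15 4 16)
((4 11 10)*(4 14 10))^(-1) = ((4 11)(10 14))^(-1) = (4 11)(10 14)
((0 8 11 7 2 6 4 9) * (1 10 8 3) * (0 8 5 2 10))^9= ((0 3 1)(2 6 4 9 8 11 7 10 5))^9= (11)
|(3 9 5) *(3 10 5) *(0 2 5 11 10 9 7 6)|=|(0 2 5 9 3 7 6)(10 11)|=14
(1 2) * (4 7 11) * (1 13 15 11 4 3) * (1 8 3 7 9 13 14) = [0, 2, 14, 8, 9, 5, 6, 4, 3, 13, 10, 7, 12, 15, 1, 11] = (1 2 14)(3 8)(4 9 13 15 11 7)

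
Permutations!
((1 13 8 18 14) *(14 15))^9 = ((1 13 8 18 15 14))^9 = (1 18)(8 14)(13 15)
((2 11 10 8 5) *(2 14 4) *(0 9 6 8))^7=((0 9 6 8 5 14 4 2 11 10))^7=(0 2 5 9 11 14 6 10 4 8)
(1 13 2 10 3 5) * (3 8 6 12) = (1 13 2 10 8 6 12 3 5) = [0, 13, 10, 5, 4, 1, 12, 7, 6, 9, 8, 11, 3, 2]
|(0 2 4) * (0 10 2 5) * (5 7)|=|(0 7 5)(2 4 10)|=3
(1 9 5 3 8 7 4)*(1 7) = (1 9 5 3 8)(4 7) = [0, 9, 2, 8, 7, 3, 6, 4, 1, 5]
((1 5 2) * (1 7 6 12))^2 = (1 2 6)(5 7 12)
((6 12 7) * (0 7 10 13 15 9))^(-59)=(0 13 6 9 10 7 15 12)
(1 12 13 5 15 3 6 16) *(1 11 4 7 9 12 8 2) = [0, 8, 1, 6, 7, 15, 16, 9, 2, 12, 10, 4, 13, 5, 14, 3, 11] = (1 8 2)(3 6 16 11 4 7 9 12 13 5 15)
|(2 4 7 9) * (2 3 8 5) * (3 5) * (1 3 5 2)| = 4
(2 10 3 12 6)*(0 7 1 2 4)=(0 7 1 2 10 3 12 6 4)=[7, 2, 10, 12, 0, 5, 4, 1, 8, 9, 3, 11, 6]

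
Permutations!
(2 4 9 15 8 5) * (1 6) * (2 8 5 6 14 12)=(1 14 12 2 4 9 15 5 8 6)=[0, 14, 4, 3, 9, 8, 1, 7, 6, 15, 10, 11, 2, 13, 12, 5]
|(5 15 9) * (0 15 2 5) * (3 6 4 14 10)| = |(0 15 9)(2 5)(3 6 4 14 10)| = 30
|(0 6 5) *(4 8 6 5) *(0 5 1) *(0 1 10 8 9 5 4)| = |(0 10 8 6)(4 9 5)| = 12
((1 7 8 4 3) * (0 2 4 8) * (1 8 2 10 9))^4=(0 7 1 9 10)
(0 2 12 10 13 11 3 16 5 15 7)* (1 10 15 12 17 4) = (0 2 17 4 1 10 13 11 3 16 5 12 15 7) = [2, 10, 17, 16, 1, 12, 6, 0, 8, 9, 13, 3, 15, 11, 14, 7, 5, 4]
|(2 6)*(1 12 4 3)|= 4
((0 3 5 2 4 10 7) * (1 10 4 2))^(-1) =((0 3 5 1 10 7))^(-1) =(0 7 10 1 5 3)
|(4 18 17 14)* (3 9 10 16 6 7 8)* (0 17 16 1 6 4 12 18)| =|(0 17 14 12 18 16 4)(1 6 7 8 3 9 10)| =7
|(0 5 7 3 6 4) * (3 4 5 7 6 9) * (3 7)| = 10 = |(0 3 9 7 4)(5 6)|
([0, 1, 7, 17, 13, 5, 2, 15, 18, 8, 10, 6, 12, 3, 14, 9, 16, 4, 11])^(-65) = [0, 1, 6, 13, 17, 5, 11, 2, 9, 15, 10, 18, 12, 4, 14, 7, 16, 3, 8]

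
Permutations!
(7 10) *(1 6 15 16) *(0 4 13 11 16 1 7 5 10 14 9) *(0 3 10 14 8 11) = (0 4 13)(1 6 15)(3 10 5 14 9)(7 8 11 16) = [4, 6, 2, 10, 13, 14, 15, 8, 11, 3, 5, 16, 12, 0, 9, 1, 7]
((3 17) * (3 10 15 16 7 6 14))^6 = ((3 17 10 15 16 7 6 14))^6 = (3 6 16 10)(7 15 17 14)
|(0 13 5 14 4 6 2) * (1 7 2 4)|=|(0 13 5 14 1 7 2)(4 6)|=14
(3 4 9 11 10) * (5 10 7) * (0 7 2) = (0 7 5 10 3 4 9 11 2) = [7, 1, 0, 4, 9, 10, 6, 5, 8, 11, 3, 2]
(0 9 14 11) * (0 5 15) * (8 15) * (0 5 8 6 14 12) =(0 9 12)(5 6 14 11 8 15) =[9, 1, 2, 3, 4, 6, 14, 7, 15, 12, 10, 8, 0, 13, 11, 5]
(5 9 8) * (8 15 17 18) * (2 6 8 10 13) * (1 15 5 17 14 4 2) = [0, 15, 6, 3, 2, 9, 8, 7, 17, 5, 13, 11, 12, 1, 4, 14, 16, 18, 10] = (1 15 14 4 2 6 8 17 18 10 13)(5 9)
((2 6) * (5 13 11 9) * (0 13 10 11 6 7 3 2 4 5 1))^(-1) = (0 1 9 11 10 5 4 6 13)(2 3 7)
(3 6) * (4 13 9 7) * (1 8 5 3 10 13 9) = (1 8 5 3 6 10 13)(4 9 7) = [0, 8, 2, 6, 9, 3, 10, 4, 5, 7, 13, 11, 12, 1]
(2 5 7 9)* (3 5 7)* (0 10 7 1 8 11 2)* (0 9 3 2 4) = (0 10 7 3 5 2 1 8 11 4) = [10, 8, 1, 5, 0, 2, 6, 3, 11, 9, 7, 4]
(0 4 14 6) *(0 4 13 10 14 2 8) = (0 13 10 14 6 4 2 8) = [13, 1, 8, 3, 2, 5, 4, 7, 0, 9, 14, 11, 12, 10, 6]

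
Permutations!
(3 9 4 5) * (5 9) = (3 5)(4 9) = [0, 1, 2, 5, 9, 3, 6, 7, 8, 4]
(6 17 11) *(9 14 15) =(6 17 11)(9 14 15) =[0, 1, 2, 3, 4, 5, 17, 7, 8, 14, 10, 6, 12, 13, 15, 9, 16, 11]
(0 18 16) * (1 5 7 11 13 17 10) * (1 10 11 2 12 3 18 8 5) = (0 8 5 7 2 12 3 18 16)(11 13 17) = [8, 1, 12, 18, 4, 7, 6, 2, 5, 9, 10, 13, 3, 17, 14, 15, 0, 11, 16]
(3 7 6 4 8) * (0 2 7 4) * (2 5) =(0 5 2 7 6)(3 4 8) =[5, 1, 7, 4, 8, 2, 0, 6, 3]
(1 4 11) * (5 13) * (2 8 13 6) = (1 4 11)(2 8 13 5 6) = [0, 4, 8, 3, 11, 6, 2, 7, 13, 9, 10, 1, 12, 5]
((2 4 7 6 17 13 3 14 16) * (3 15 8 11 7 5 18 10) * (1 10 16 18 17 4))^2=(1 3 18 2 10 14 16)(4 17 15 11 6 5 13 8 7)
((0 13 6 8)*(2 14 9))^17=((0 13 6 8)(2 14 9))^17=(0 13 6 8)(2 9 14)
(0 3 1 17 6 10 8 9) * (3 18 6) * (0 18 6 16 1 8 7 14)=(0 6 10 7 14)(1 17 3 8 9 18 16)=[6, 17, 2, 8, 4, 5, 10, 14, 9, 18, 7, 11, 12, 13, 0, 15, 1, 3, 16]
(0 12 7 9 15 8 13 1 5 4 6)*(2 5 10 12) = (0 2 5 4 6)(1 10 12 7 9 15 8 13) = [2, 10, 5, 3, 6, 4, 0, 9, 13, 15, 12, 11, 7, 1, 14, 8]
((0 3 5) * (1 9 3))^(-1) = ((0 1 9 3 5))^(-1) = (0 5 3 9 1)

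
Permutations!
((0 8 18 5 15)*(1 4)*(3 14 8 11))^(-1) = ((0 11 3 14 8 18 5 15)(1 4))^(-1) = (0 15 5 18 8 14 3 11)(1 4)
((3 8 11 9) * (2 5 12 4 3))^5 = (2 8 12 9 3 5 11 4)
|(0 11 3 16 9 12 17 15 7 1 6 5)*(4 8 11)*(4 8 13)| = |(0 8 11 3 16 9 12 17 15 7 1 6 5)(4 13)| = 26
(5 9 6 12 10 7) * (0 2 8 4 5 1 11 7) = (0 2 8 4 5 9 6 12 10)(1 11 7) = [2, 11, 8, 3, 5, 9, 12, 1, 4, 6, 0, 7, 10]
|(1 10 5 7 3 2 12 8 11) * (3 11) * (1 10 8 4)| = |(1 8 3 2 12 4)(5 7 11 10)| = 12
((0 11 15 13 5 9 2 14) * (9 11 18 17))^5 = (0 14 2 9 17 18)(5 11 15 13)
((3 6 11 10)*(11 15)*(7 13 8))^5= (15)(7 8 13)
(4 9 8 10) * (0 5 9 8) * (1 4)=(0 5 9)(1 4 8 10)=[5, 4, 2, 3, 8, 9, 6, 7, 10, 0, 1]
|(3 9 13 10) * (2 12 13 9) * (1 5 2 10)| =|(1 5 2 12 13)(3 10)| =10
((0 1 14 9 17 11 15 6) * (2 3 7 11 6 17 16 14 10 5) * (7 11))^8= ((0 1 10 5 2 3 11 15 17 6)(9 16 14))^8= (0 17 11 2 10)(1 6 15 3 5)(9 14 16)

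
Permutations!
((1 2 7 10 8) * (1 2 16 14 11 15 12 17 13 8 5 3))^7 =(1 13)(2 14)(3 17)(5 12)(7 11)(8 16)(10 15)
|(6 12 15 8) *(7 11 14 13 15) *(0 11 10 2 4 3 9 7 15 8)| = |(0 11 14 13 8 6 12 15)(2 4 3 9 7 10)| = 24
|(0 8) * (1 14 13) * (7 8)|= 3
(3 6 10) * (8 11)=(3 6 10)(8 11)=[0, 1, 2, 6, 4, 5, 10, 7, 11, 9, 3, 8]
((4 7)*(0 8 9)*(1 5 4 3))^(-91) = (0 9 8)(1 3 7 4 5)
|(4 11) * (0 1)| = |(0 1)(4 11)| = 2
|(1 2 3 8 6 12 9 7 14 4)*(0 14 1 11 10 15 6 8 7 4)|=28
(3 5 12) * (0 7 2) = (0 7 2)(3 5 12) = [7, 1, 0, 5, 4, 12, 6, 2, 8, 9, 10, 11, 3]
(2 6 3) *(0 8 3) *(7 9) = (0 8 3 2 6)(7 9) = [8, 1, 6, 2, 4, 5, 0, 9, 3, 7]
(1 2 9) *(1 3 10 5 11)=[0, 2, 9, 10, 4, 11, 6, 7, 8, 3, 5, 1]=(1 2 9 3 10 5 11)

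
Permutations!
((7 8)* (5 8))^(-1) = (5 7 8)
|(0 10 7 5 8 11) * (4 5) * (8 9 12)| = |(0 10 7 4 5 9 12 8 11)| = 9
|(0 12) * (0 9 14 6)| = 5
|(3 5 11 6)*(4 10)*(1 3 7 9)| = |(1 3 5 11 6 7 9)(4 10)| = 14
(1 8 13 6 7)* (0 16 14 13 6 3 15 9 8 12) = [16, 12, 2, 15, 4, 5, 7, 1, 6, 8, 10, 11, 0, 3, 13, 9, 14] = (0 16 14 13 3 15 9 8 6 7 1 12)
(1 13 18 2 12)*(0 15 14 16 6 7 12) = [15, 13, 0, 3, 4, 5, 7, 12, 8, 9, 10, 11, 1, 18, 16, 14, 6, 17, 2] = (0 15 14 16 6 7 12 1 13 18 2)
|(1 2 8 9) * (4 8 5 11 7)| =|(1 2 5 11 7 4 8 9)| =8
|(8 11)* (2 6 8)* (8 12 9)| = 6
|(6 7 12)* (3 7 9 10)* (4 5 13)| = |(3 7 12 6 9 10)(4 5 13)| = 6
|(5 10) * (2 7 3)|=|(2 7 3)(5 10)|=6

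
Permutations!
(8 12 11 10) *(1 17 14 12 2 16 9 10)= [0, 17, 16, 3, 4, 5, 6, 7, 2, 10, 8, 1, 11, 13, 12, 15, 9, 14]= (1 17 14 12 11)(2 16 9 10 8)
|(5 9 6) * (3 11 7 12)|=|(3 11 7 12)(5 9 6)|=12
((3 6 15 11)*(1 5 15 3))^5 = ((1 5 15 11)(3 6))^5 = (1 5 15 11)(3 6)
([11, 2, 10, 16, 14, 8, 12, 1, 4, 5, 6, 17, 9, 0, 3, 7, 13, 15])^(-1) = [13, 7, 1, 14, 8, 9, 10, 15, 5, 12, 2, 0, 6, 16, 4, 17, 3, 11]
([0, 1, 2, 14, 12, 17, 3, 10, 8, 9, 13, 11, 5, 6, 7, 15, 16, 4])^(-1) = (3 6 13 10 7 14)(4 17 5 12)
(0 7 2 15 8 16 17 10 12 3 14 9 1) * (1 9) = (0 7 2 15 8 16 17 10 12 3 14 1) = [7, 0, 15, 14, 4, 5, 6, 2, 16, 9, 12, 11, 3, 13, 1, 8, 17, 10]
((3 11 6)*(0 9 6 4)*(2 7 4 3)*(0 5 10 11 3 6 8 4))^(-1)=(0 7 2 6 11 10 5 4 8 9)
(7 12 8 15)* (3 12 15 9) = (3 12 8 9)(7 15) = [0, 1, 2, 12, 4, 5, 6, 15, 9, 3, 10, 11, 8, 13, 14, 7]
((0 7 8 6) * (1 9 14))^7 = ((0 7 8 6)(1 9 14))^7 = (0 6 8 7)(1 9 14)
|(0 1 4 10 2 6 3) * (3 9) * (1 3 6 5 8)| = 6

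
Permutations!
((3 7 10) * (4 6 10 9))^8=(3 9 6)(4 10 7)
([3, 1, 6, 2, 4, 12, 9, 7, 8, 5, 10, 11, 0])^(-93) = [5, 1, 0, 12, 4, 6, 3, 7, 8, 2, 10, 11, 9]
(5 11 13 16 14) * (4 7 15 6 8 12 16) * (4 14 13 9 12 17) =(4 7 15 6 8 17)(5 11 9 12 16 13 14) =[0, 1, 2, 3, 7, 11, 8, 15, 17, 12, 10, 9, 16, 14, 5, 6, 13, 4]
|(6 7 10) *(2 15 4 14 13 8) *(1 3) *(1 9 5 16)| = |(1 3 9 5 16)(2 15 4 14 13 8)(6 7 10)| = 30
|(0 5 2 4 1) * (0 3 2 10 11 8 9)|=|(0 5 10 11 8 9)(1 3 2 4)|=12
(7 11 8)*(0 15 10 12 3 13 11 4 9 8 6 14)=(0 15 10 12 3 13 11 6 14)(4 9 8 7)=[15, 1, 2, 13, 9, 5, 14, 4, 7, 8, 12, 6, 3, 11, 0, 10]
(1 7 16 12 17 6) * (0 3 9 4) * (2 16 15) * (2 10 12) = (0 3 9 4)(1 7 15 10 12 17 6)(2 16) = [3, 7, 16, 9, 0, 5, 1, 15, 8, 4, 12, 11, 17, 13, 14, 10, 2, 6]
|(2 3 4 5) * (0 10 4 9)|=7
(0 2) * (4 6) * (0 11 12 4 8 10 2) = (2 11 12 4 6 8 10) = [0, 1, 11, 3, 6, 5, 8, 7, 10, 9, 2, 12, 4]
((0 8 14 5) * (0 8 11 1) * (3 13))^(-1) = (0 1 11)(3 13)(5 14 8)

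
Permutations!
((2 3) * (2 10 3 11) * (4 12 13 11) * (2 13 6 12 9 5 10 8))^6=(13)(2 8 3 10 5 9 4)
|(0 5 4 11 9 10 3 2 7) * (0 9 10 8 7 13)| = |(0 5 4 11 10 3 2 13)(7 9 8)| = 24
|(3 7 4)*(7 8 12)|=5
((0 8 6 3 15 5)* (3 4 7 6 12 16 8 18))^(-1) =((0 18 3 15 5)(4 7 6)(8 12 16))^(-1) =(0 5 15 3 18)(4 6 7)(8 16 12)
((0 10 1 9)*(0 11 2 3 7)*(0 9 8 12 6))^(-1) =((0 10 1 8 12 6)(2 3 7 9 11))^(-1) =(0 6 12 8 1 10)(2 11 9 7 3)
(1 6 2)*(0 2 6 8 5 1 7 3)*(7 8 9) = (0 2 8 5 1 9 7 3) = [2, 9, 8, 0, 4, 1, 6, 3, 5, 7]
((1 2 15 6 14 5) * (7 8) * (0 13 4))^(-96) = (15)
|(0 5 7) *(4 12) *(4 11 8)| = 12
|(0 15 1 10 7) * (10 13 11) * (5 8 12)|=21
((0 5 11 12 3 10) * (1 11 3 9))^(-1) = (0 10 3 5)(1 9 12 11)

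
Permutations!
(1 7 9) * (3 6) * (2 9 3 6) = (1 7 3 2 9) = [0, 7, 9, 2, 4, 5, 6, 3, 8, 1]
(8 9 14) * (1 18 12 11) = (1 18 12 11)(8 9 14) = [0, 18, 2, 3, 4, 5, 6, 7, 9, 14, 10, 1, 11, 13, 8, 15, 16, 17, 12]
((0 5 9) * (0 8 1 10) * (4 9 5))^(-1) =(0 10 1 8 9 4)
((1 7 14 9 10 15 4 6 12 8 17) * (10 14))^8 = ((1 7 10 15 4 6 12 8 17)(9 14))^8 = (1 17 8 12 6 4 15 10 7)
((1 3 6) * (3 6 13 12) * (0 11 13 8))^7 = (0 11 13 12 3 8)(1 6) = ((0 11 13 12 3 8)(1 6))^7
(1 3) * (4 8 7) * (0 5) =(0 5)(1 3)(4 8 7) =[5, 3, 2, 1, 8, 0, 6, 4, 7]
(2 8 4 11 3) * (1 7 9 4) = (1 7 9 4 11 3 2 8) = [0, 7, 8, 2, 11, 5, 6, 9, 1, 4, 10, 3]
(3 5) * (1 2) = (1 2)(3 5) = [0, 2, 1, 5, 4, 3]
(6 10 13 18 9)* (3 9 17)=(3 9 6 10 13 18 17)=[0, 1, 2, 9, 4, 5, 10, 7, 8, 6, 13, 11, 12, 18, 14, 15, 16, 3, 17]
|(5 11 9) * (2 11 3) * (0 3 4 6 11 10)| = 20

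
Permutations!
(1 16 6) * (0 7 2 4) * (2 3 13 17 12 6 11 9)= (0 7 3 13 17 12 6 1 16 11 9 2 4)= [7, 16, 4, 13, 0, 5, 1, 3, 8, 2, 10, 9, 6, 17, 14, 15, 11, 12]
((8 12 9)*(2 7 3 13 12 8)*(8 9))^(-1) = (2 9 8 12 13 3 7)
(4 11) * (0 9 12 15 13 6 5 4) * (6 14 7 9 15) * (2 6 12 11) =(0 15 13 14 7 9 11)(2 6 5 4) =[15, 1, 6, 3, 2, 4, 5, 9, 8, 11, 10, 0, 12, 14, 7, 13]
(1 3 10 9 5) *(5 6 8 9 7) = (1 3 10 7 5)(6 8 9) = [0, 3, 2, 10, 4, 1, 8, 5, 9, 6, 7]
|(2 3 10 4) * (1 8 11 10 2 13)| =6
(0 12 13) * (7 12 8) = (0 8 7 12 13) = [8, 1, 2, 3, 4, 5, 6, 12, 7, 9, 10, 11, 13, 0]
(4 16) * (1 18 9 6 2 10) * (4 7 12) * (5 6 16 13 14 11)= (1 18 9 16 7 12 4 13 14 11 5 6 2 10)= [0, 18, 10, 3, 13, 6, 2, 12, 8, 16, 1, 5, 4, 14, 11, 15, 7, 17, 9]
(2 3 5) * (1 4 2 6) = (1 4 2 3 5 6) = [0, 4, 3, 5, 2, 6, 1]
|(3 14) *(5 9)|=|(3 14)(5 9)|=2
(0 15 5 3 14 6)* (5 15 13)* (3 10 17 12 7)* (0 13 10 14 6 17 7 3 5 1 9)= (0 10 7 5 14 17 12 3 6 13 1 9)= [10, 9, 2, 6, 4, 14, 13, 5, 8, 0, 7, 11, 3, 1, 17, 15, 16, 12]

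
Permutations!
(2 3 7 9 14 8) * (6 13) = [0, 1, 3, 7, 4, 5, 13, 9, 2, 14, 10, 11, 12, 6, 8] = (2 3 7 9 14 8)(6 13)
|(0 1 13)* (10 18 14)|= 3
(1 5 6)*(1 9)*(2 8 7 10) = (1 5 6 9)(2 8 7 10) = [0, 5, 8, 3, 4, 6, 9, 10, 7, 1, 2]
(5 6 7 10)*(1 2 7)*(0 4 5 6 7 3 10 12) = (0 4 5 7 12)(1 2 3 10 6) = [4, 2, 3, 10, 5, 7, 1, 12, 8, 9, 6, 11, 0]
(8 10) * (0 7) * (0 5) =(0 7 5)(8 10) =[7, 1, 2, 3, 4, 0, 6, 5, 10, 9, 8]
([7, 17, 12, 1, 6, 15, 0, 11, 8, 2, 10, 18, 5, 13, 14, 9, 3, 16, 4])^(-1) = (0 6 4 18 11 7)(1 3 16 17)(2 9 15 5 12)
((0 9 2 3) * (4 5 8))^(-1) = ((0 9 2 3)(4 5 8))^(-1) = (0 3 2 9)(4 8 5)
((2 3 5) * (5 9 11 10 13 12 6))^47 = ((2 3 9 11 10 13 12 6 5))^47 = (2 9 10 12 5 3 11 13 6)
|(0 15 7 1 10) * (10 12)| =|(0 15 7 1 12 10)| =6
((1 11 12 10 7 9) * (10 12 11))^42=((12)(1 10 7 9))^42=(12)(1 7)(9 10)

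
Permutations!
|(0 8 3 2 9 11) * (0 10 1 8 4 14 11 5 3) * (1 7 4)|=|(0 1 8)(2 9 5 3)(4 14 11 10 7)|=60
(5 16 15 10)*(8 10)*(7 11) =[0, 1, 2, 3, 4, 16, 6, 11, 10, 9, 5, 7, 12, 13, 14, 8, 15] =(5 16 15 8 10)(7 11)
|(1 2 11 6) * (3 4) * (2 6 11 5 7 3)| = 10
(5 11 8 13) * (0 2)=[2, 1, 0, 3, 4, 11, 6, 7, 13, 9, 10, 8, 12, 5]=(0 2)(5 11 8 13)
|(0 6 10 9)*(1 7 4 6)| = |(0 1 7 4 6 10 9)| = 7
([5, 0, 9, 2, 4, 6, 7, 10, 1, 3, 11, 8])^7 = [1, 8, 9, 2, 4, 0, 5, 6, 11, 3, 7, 10]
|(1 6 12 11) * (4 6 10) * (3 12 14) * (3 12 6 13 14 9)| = |(1 10 4 13 14 12 11)(3 6 9)| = 21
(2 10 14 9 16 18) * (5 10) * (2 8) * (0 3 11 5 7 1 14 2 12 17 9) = (0 3 11 5 10 2 7 1 14)(8 12 17 9 16 18) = [3, 14, 7, 11, 4, 10, 6, 1, 12, 16, 2, 5, 17, 13, 0, 15, 18, 9, 8]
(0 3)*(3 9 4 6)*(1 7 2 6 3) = [9, 7, 6, 0, 3, 5, 1, 2, 8, 4] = (0 9 4 3)(1 7 2 6)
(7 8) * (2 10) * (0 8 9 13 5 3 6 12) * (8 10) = [10, 1, 8, 6, 4, 3, 12, 9, 7, 13, 2, 11, 0, 5] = (0 10 2 8 7 9 13 5 3 6 12)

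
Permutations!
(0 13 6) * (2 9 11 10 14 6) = (0 13 2 9 11 10 14 6) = [13, 1, 9, 3, 4, 5, 0, 7, 8, 11, 14, 10, 12, 2, 6]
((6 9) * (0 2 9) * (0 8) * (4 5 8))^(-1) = ((0 2 9 6 4 5 8))^(-1) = (0 8 5 4 6 9 2)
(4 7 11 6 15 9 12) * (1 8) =(1 8)(4 7 11 6 15 9 12) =[0, 8, 2, 3, 7, 5, 15, 11, 1, 12, 10, 6, 4, 13, 14, 9]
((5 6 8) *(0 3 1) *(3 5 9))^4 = (0 9 5 3 6 1 8) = ((0 5 6 8 9 3 1))^4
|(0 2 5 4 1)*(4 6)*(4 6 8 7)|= 7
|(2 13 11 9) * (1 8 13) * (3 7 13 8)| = 7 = |(1 3 7 13 11 9 2)|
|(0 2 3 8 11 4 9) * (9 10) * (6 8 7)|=10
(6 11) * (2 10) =[0, 1, 10, 3, 4, 5, 11, 7, 8, 9, 2, 6] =(2 10)(6 11)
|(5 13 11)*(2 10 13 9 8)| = 7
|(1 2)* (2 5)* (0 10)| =|(0 10)(1 5 2)| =6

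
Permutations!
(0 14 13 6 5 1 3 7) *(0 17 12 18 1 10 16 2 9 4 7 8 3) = (0 14 13 6 5 10 16 2 9 4 7 17 12 18 1)(3 8) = [14, 0, 9, 8, 7, 10, 5, 17, 3, 4, 16, 11, 18, 6, 13, 15, 2, 12, 1]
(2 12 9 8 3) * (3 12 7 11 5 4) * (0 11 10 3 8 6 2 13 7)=(0 11 5 4 8 12 9 6 2)(3 13 7 10)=[11, 1, 0, 13, 8, 4, 2, 10, 12, 6, 3, 5, 9, 7]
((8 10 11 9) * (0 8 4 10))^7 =((0 8)(4 10 11 9))^7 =(0 8)(4 9 11 10)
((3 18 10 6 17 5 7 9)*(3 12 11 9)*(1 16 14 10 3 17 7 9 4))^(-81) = (1 10 17 12)(3 18)(4 14 7 9)(5 11 16 6)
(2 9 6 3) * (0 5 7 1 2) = (0 5 7 1 2 9 6 3) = [5, 2, 9, 0, 4, 7, 3, 1, 8, 6]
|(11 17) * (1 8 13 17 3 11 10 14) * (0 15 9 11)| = |(0 15 9 11 3)(1 8 13 17 10 14)| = 30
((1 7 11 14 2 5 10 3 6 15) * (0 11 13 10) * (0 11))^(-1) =((1 7 13 10 3 6 15)(2 5 11 14))^(-1) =(1 15 6 3 10 13 7)(2 14 11 5)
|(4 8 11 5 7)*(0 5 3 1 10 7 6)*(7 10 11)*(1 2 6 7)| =10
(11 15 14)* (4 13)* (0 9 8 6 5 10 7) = [9, 1, 2, 3, 13, 10, 5, 0, 6, 8, 7, 15, 12, 4, 11, 14] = (0 9 8 6 5 10 7)(4 13)(11 15 14)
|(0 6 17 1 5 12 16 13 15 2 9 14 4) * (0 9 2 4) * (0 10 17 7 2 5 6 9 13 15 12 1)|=5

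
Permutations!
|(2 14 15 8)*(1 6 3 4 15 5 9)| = 10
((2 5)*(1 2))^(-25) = ((1 2 5))^(-25) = (1 5 2)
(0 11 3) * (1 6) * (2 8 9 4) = (0 11 3)(1 6)(2 8 9 4) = [11, 6, 8, 0, 2, 5, 1, 7, 9, 4, 10, 3]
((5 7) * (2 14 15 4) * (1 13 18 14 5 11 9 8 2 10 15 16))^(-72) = ((1 13 18 14 16)(2 5 7 11 9 8)(4 10 15))^(-72) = (1 14 13 16 18)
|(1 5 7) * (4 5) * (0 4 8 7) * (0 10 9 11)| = |(0 4 5 10 9 11)(1 8 7)| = 6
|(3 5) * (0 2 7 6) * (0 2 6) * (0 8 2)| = 6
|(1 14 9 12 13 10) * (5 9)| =|(1 14 5 9 12 13 10)| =7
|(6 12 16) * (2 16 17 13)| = |(2 16 6 12 17 13)| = 6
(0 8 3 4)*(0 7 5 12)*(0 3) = (0 8)(3 4 7 5 12) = [8, 1, 2, 4, 7, 12, 6, 5, 0, 9, 10, 11, 3]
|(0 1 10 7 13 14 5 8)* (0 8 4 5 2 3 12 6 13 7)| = |(0 1 10)(2 3 12 6 13 14)(4 5)| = 6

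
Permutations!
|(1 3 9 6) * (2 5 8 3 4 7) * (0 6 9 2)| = 20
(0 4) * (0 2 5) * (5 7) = [4, 1, 7, 3, 2, 0, 6, 5] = (0 4 2 7 5)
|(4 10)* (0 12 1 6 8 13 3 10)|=|(0 12 1 6 8 13 3 10 4)|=9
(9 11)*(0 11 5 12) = [11, 1, 2, 3, 4, 12, 6, 7, 8, 5, 10, 9, 0] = (0 11 9 5 12)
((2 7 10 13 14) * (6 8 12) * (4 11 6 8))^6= ((2 7 10 13 14)(4 11 6)(8 12))^6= (2 7 10 13 14)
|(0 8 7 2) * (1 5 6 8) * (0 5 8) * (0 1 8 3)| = 8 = |(0 8 7 2 5 6 1 3)|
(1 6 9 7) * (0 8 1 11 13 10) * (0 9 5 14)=(0 8 1 6 5 14)(7 11 13 10 9)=[8, 6, 2, 3, 4, 14, 5, 11, 1, 7, 9, 13, 12, 10, 0]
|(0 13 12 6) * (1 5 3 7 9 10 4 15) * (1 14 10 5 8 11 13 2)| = |(0 2 1 8 11 13 12 6)(3 7 9 5)(4 15 14 10)| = 8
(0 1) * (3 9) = (0 1)(3 9) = [1, 0, 2, 9, 4, 5, 6, 7, 8, 3]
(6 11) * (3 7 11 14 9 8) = (3 7 11 6 14 9 8) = [0, 1, 2, 7, 4, 5, 14, 11, 3, 8, 10, 6, 12, 13, 9]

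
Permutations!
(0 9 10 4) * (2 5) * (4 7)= [9, 1, 5, 3, 0, 2, 6, 4, 8, 10, 7]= (0 9 10 7 4)(2 5)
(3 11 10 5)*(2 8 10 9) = (2 8 10 5 3 11 9) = [0, 1, 8, 11, 4, 3, 6, 7, 10, 2, 5, 9]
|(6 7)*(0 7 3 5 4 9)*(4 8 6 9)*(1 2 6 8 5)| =12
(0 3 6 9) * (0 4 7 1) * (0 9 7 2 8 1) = [3, 9, 8, 6, 2, 5, 7, 0, 1, 4] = (0 3 6 7)(1 9 4 2 8)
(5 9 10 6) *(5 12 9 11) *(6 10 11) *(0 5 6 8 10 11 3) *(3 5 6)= (0 6 12 9 5 8 10 11 3)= [6, 1, 2, 0, 4, 8, 12, 7, 10, 5, 11, 3, 9]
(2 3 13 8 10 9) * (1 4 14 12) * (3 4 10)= (1 10 9 2 4 14 12)(3 13 8)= [0, 10, 4, 13, 14, 5, 6, 7, 3, 2, 9, 11, 1, 8, 12]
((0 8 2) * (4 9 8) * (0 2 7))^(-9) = (0 4 9 8 7)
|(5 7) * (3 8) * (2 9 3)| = 4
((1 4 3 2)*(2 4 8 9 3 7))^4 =(1 4 8 7 9 2 3)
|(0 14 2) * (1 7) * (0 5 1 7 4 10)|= 7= |(0 14 2 5 1 4 10)|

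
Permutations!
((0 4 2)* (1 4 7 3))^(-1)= (0 2 4 1 3 7)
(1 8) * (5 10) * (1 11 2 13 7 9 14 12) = (1 8 11 2 13 7 9 14 12)(5 10) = [0, 8, 13, 3, 4, 10, 6, 9, 11, 14, 5, 2, 1, 7, 12]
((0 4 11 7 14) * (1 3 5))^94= (0 14 7 11 4)(1 3 5)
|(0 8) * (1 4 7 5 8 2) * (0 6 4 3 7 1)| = 14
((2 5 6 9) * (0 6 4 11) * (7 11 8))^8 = (0 11 7 8 4 5 2 9 6)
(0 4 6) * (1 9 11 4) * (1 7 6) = (0 7 6)(1 9 11 4) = [7, 9, 2, 3, 1, 5, 0, 6, 8, 11, 10, 4]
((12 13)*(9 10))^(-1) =((9 10)(12 13))^(-1) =(9 10)(12 13)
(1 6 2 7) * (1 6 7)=[0, 7, 1, 3, 4, 5, 2, 6]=(1 7 6 2)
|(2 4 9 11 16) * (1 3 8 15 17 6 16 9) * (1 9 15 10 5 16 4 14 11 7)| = 15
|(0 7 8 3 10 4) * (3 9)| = |(0 7 8 9 3 10 4)| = 7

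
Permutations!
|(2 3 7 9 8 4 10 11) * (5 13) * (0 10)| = |(0 10 11 2 3 7 9 8 4)(5 13)| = 18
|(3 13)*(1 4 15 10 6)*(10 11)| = 6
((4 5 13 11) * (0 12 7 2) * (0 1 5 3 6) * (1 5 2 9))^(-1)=(0 6 3 4 11 13 5 2 1 9 7 12)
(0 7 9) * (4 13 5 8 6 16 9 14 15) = (0 7 14 15 4 13 5 8 6 16 9) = [7, 1, 2, 3, 13, 8, 16, 14, 6, 0, 10, 11, 12, 5, 15, 4, 9]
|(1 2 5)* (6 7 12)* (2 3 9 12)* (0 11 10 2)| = 11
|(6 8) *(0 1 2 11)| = |(0 1 2 11)(6 8)| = 4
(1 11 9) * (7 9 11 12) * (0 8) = (0 8)(1 12 7 9) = [8, 12, 2, 3, 4, 5, 6, 9, 0, 1, 10, 11, 7]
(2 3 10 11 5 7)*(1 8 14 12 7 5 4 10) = [0, 8, 3, 1, 10, 5, 6, 2, 14, 9, 11, 4, 7, 13, 12] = (1 8 14 12 7 2 3)(4 10 11)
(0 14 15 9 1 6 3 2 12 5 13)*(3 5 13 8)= (0 14 15 9 1 6 5 8 3 2 12 13)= [14, 6, 12, 2, 4, 8, 5, 7, 3, 1, 10, 11, 13, 0, 15, 9]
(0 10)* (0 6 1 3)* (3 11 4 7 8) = (0 10 6 1 11 4 7 8 3) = [10, 11, 2, 0, 7, 5, 1, 8, 3, 9, 6, 4]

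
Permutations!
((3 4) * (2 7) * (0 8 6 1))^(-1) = (0 1 6 8)(2 7)(3 4)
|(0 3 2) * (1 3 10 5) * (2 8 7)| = |(0 10 5 1 3 8 7 2)| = 8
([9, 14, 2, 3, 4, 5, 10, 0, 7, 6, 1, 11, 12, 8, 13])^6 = [13, 9, 2, 3, 4, 5, 7, 14, 1, 8, 0, 11, 12, 10, 6]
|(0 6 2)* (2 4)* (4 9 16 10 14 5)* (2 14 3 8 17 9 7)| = |(0 6 7 2)(3 8 17 9 16 10)(4 14 5)| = 12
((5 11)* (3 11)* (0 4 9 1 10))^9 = ((0 4 9 1 10)(3 11 5))^9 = (11)(0 10 1 9 4)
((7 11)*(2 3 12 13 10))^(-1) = ((2 3 12 13 10)(7 11))^(-1) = (2 10 13 12 3)(7 11)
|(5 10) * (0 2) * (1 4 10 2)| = 6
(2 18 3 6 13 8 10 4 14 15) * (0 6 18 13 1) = (0 6 1)(2 13 8 10 4 14 15)(3 18) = [6, 0, 13, 18, 14, 5, 1, 7, 10, 9, 4, 11, 12, 8, 15, 2, 16, 17, 3]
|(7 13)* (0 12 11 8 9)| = 10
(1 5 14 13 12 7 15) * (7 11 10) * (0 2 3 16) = (0 2 3 16)(1 5 14 13 12 11 10 7 15) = [2, 5, 3, 16, 4, 14, 6, 15, 8, 9, 7, 10, 11, 12, 13, 1, 0]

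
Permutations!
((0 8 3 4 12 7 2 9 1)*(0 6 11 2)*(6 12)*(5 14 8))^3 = ((0 5 14 8 3 4 6 11 2 9 1 12 7))^3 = (0 8 6 9 7 14 4 2 12 5 3 11 1)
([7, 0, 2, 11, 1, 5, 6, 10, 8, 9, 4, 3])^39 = (0 1 4 10 7)(3 11)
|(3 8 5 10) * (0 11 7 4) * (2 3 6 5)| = |(0 11 7 4)(2 3 8)(5 10 6)| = 12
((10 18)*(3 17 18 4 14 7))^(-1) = (3 7 14 4 10 18 17)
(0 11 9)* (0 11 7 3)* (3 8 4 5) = [7, 1, 2, 0, 5, 3, 6, 8, 4, 11, 10, 9] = (0 7 8 4 5 3)(9 11)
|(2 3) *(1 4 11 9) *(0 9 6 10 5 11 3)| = 12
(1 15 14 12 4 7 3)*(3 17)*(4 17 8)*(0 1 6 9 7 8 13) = (0 1 15 14 12 17 3 6 9 7 13)(4 8) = [1, 15, 2, 6, 8, 5, 9, 13, 4, 7, 10, 11, 17, 0, 12, 14, 16, 3]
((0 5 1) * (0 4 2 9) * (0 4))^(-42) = ((0 5 1)(2 9 4))^(-42) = (9)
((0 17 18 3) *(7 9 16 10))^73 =((0 17 18 3)(7 9 16 10))^73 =(0 17 18 3)(7 9 16 10)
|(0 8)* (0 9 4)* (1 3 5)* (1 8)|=|(0 1 3 5 8 9 4)|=7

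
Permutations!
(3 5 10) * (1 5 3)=[0, 5, 2, 3, 4, 10, 6, 7, 8, 9, 1]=(1 5 10)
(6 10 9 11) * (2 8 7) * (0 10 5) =[10, 1, 8, 3, 4, 0, 5, 2, 7, 11, 9, 6] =(0 10 9 11 6 5)(2 8 7)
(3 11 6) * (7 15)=(3 11 6)(7 15)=[0, 1, 2, 11, 4, 5, 3, 15, 8, 9, 10, 6, 12, 13, 14, 7]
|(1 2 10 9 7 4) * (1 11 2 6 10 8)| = |(1 6 10 9 7 4 11 2 8)| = 9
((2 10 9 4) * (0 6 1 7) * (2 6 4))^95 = (2 9 10)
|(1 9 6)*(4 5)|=|(1 9 6)(4 5)|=6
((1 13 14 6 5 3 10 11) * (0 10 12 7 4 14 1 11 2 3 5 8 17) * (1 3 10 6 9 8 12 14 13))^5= (0 13 17 4 8 7 9 12 14 6 3)(2 10)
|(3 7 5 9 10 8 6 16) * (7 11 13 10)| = |(3 11 13 10 8 6 16)(5 9 7)| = 21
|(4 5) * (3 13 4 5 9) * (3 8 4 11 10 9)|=7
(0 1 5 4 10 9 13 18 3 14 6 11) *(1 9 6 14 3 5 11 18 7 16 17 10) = (0 9 13 7 16 17 10 6 18 5 4 1 11) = [9, 11, 2, 3, 1, 4, 18, 16, 8, 13, 6, 0, 12, 7, 14, 15, 17, 10, 5]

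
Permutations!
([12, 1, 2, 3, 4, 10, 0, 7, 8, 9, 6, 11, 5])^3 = (0 10 12 6 5)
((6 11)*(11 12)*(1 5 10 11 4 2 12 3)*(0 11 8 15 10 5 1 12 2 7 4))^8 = ((0 11 6 3 12)(4 7)(8 15 10))^8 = (0 3 11 12 6)(8 10 15)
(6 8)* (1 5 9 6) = (1 5 9 6 8) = [0, 5, 2, 3, 4, 9, 8, 7, 1, 6]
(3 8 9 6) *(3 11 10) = [0, 1, 2, 8, 4, 5, 11, 7, 9, 6, 3, 10] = (3 8 9 6 11 10)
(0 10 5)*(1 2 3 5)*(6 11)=[10, 2, 3, 5, 4, 0, 11, 7, 8, 9, 1, 6]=(0 10 1 2 3 5)(6 11)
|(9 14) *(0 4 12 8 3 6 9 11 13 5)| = 11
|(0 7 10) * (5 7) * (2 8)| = |(0 5 7 10)(2 8)| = 4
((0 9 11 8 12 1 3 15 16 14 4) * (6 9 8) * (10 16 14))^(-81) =(0 4 14 15 3 1 12 8)(10 16)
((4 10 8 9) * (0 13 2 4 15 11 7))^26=((0 13 2 4 10 8 9 15 11 7))^26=(0 9 2 11 10)(4 7 8 13 15)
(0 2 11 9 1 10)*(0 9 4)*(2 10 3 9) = (0 10 2 11 4)(1 3 9) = [10, 3, 11, 9, 0, 5, 6, 7, 8, 1, 2, 4]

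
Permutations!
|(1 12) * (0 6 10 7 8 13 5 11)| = |(0 6 10 7 8 13 5 11)(1 12)| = 8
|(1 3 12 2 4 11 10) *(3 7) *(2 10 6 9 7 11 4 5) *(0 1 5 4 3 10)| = 12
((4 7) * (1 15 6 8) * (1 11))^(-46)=(1 11 8 6 15)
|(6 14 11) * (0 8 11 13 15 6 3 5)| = 20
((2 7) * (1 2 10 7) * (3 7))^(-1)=(1 2)(3 10 7)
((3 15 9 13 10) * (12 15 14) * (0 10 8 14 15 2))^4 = ((0 10 3 15 9 13 8 14 12 2))^4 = (0 9 12 3 8)(2 15 14 10 13)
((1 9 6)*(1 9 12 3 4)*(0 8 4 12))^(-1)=(0 1 4 8)(3 12)(6 9)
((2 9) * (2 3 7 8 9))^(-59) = ((3 7 8 9))^(-59) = (3 7 8 9)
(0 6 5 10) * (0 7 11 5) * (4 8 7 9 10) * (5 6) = (0 5 4 8 7 11 6)(9 10) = [5, 1, 2, 3, 8, 4, 0, 11, 7, 10, 9, 6]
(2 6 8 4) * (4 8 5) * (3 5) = (8)(2 6 3 5 4) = [0, 1, 6, 5, 2, 4, 3, 7, 8]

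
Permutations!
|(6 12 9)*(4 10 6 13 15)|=|(4 10 6 12 9 13 15)|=7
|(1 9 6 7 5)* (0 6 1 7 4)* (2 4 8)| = 10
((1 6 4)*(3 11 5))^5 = (1 4 6)(3 5 11) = ((1 6 4)(3 11 5))^5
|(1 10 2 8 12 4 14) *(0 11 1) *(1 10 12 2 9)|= 8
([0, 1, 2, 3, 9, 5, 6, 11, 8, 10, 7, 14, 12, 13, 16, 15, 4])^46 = [0, 1, 2, 3, 11, 5, 6, 4, 8, 14, 16, 9, 12, 13, 10, 15, 7]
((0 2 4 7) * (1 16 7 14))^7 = ((0 2 4 14 1 16 7))^7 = (16)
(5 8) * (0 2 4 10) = (0 2 4 10)(5 8) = [2, 1, 4, 3, 10, 8, 6, 7, 5, 9, 0]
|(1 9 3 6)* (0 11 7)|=12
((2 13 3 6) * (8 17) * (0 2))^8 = ((0 2 13 3 6)(8 17))^8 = (17)(0 3 2 6 13)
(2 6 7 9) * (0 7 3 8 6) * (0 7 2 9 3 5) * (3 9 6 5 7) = (0 2 3 8 5)(6 7 9) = [2, 1, 3, 8, 4, 0, 7, 9, 5, 6]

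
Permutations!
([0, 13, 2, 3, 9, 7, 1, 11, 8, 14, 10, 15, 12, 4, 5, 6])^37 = (1 11 14 13 15 5 4 6 7 9)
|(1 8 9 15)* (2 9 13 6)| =7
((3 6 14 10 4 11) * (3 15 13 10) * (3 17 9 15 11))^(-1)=(3 4 10 13 15 9 17 14 6)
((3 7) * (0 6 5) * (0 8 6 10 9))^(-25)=(0 9 10)(3 7)(5 6 8)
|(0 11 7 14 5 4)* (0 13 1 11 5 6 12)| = |(0 5 4 13 1 11 7 14 6 12)| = 10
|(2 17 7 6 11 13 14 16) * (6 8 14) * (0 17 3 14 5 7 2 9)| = |(0 17 2 3 14 16 9)(5 7 8)(6 11 13)| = 21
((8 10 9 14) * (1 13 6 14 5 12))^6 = ((1 13 6 14 8 10 9 5 12))^6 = (1 9 14)(5 8 13)(6 12 10)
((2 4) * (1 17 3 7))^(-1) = ((1 17 3 7)(2 4))^(-1) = (1 7 3 17)(2 4)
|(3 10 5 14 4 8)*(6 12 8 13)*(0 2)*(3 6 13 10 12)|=4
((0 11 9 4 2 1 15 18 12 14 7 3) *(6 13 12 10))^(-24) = (0 15 14 4 6)(1 12 9 10 3)(2 13 11 18 7)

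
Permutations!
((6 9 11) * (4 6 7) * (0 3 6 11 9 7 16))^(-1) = ((0 3 6 7 4 11 16))^(-1) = (0 16 11 4 7 6 3)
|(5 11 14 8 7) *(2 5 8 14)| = |(14)(2 5 11)(7 8)| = 6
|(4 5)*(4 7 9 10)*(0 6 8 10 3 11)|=10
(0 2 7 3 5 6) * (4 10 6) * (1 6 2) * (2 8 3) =(0 1 6)(2 7)(3 5 4 10 8) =[1, 6, 7, 5, 10, 4, 0, 2, 3, 9, 8]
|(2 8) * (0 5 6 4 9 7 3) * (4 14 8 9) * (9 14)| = |(0 5 6 9 7 3)(2 14 8)| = 6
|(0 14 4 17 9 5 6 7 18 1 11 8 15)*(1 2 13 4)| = 18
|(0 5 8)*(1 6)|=6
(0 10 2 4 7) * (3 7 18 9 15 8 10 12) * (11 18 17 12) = (0 11 18 9 15 8 10 2 4 17 12 3 7) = [11, 1, 4, 7, 17, 5, 6, 0, 10, 15, 2, 18, 3, 13, 14, 8, 16, 12, 9]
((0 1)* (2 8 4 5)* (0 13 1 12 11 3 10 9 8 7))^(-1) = ((0 12 11 3 10 9 8 4 5 2 7)(1 13))^(-1) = (0 7 2 5 4 8 9 10 3 11 12)(1 13)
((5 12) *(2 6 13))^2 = ((2 6 13)(5 12))^2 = (2 13 6)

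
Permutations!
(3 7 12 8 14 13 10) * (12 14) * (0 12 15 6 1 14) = [12, 14, 2, 7, 4, 5, 1, 0, 15, 9, 3, 11, 8, 10, 13, 6] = (0 12 8 15 6 1 14 13 10 3 7)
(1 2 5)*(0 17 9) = (0 17 9)(1 2 5) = [17, 2, 5, 3, 4, 1, 6, 7, 8, 0, 10, 11, 12, 13, 14, 15, 16, 9]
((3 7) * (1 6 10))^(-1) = ((1 6 10)(3 7))^(-1) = (1 10 6)(3 7)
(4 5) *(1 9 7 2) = (1 9 7 2)(4 5) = [0, 9, 1, 3, 5, 4, 6, 2, 8, 7]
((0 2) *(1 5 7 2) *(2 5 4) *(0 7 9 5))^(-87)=(0 2 1 7 4)(5 9)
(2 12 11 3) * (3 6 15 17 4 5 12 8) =[0, 1, 8, 2, 5, 12, 15, 7, 3, 9, 10, 6, 11, 13, 14, 17, 16, 4] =(2 8 3)(4 5 12 11 6 15 17)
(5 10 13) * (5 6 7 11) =(5 10 13 6 7 11) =[0, 1, 2, 3, 4, 10, 7, 11, 8, 9, 13, 5, 12, 6]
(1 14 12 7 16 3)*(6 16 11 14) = (1 6 16 3)(7 11 14 12) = [0, 6, 2, 1, 4, 5, 16, 11, 8, 9, 10, 14, 7, 13, 12, 15, 3]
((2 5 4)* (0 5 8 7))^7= ((0 5 4 2 8 7))^7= (0 5 4 2 8 7)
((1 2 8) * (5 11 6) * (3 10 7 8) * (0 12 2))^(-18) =((0 12 2 3 10 7 8 1)(5 11 6))^(-18) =(0 8 10 2)(1 7 3 12)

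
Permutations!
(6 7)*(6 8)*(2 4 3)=(2 4 3)(6 7 8)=[0, 1, 4, 2, 3, 5, 7, 8, 6]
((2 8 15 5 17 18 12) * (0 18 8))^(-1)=(0 2 12 18)(5 15 8 17)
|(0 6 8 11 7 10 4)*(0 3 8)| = |(0 6)(3 8 11 7 10 4)| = 6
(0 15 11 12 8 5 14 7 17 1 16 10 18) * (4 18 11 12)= (0 15 12 8 5 14 7 17 1 16 10 11 4 18)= [15, 16, 2, 3, 18, 14, 6, 17, 5, 9, 11, 4, 8, 13, 7, 12, 10, 1, 0]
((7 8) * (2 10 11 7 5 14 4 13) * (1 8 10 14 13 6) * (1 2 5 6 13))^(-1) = (1 5 13 4 14 2 6 8)(7 11 10) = ((1 8 6 2 14 4 13 5)(7 10 11))^(-1)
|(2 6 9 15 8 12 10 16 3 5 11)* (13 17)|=22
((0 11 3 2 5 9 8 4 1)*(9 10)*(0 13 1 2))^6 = (13)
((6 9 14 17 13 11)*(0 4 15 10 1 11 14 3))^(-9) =(17) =((0 4 15 10 1 11 6 9 3)(13 14 17))^(-9)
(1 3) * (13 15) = (1 3)(13 15) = [0, 3, 2, 1, 4, 5, 6, 7, 8, 9, 10, 11, 12, 15, 14, 13]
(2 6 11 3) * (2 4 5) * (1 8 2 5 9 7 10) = (1 8 2 6 11 3 4 9 7 10) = [0, 8, 6, 4, 9, 5, 11, 10, 2, 7, 1, 3]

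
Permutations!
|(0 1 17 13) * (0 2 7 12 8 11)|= |(0 1 17 13 2 7 12 8 11)|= 9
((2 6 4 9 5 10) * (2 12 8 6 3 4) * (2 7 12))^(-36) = ((2 3 4 9 5 10)(6 7 12 8))^(-36) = (12)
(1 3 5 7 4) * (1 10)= (1 3 5 7 4 10)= [0, 3, 2, 5, 10, 7, 6, 4, 8, 9, 1]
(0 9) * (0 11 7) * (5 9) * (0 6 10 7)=(0 5 9 11)(6 10 7)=[5, 1, 2, 3, 4, 9, 10, 6, 8, 11, 7, 0]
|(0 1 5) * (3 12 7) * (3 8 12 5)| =|(0 1 3 5)(7 8 12)| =12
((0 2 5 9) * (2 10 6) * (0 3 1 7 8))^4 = (0 5 7 6 3)(1 10 9 8 2)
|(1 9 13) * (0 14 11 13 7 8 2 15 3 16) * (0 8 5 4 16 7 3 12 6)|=|(0 14 11 13 1 9 3 7 5 4 16 8 2 15 12 6)|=16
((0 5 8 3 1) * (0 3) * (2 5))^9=(0 2 5 8)(1 3)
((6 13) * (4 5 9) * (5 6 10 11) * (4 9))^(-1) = ((4 6 13 10 11 5))^(-1) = (4 5 11 10 13 6)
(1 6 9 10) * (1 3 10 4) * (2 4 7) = [0, 6, 4, 10, 1, 5, 9, 2, 8, 7, 3] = (1 6 9 7 2 4)(3 10)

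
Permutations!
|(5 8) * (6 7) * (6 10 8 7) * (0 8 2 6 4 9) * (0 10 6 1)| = |(0 8 5 7 6 4 9 10 2 1)| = 10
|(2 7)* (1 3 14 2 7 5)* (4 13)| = 10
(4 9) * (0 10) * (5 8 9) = (0 10)(4 5 8 9) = [10, 1, 2, 3, 5, 8, 6, 7, 9, 4, 0]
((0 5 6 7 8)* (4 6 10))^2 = ((0 5 10 4 6 7 8))^2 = (0 10 6 8 5 4 7)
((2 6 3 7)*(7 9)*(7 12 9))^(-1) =((2 6 3 7)(9 12))^(-1) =(2 7 3 6)(9 12)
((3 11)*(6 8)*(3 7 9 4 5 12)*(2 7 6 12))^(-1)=((2 7 9 4 5)(3 11 6 8 12))^(-1)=(2 5 4 9 7)(3 12 8 6 11)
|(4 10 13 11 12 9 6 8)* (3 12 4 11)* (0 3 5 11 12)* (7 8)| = |(0 3)(4 10 13 5 11)(6 7 8 12 9)| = 10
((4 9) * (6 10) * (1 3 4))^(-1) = (1 9 4 3)(6 10)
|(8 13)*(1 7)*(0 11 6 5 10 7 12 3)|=18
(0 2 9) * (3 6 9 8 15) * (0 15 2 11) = (0 11)(2 8)(3 6 9 15) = [11, 1, 8, 6, 4, 5, 9, 7, 2, 15, 10, 0, 12, 13, 14, 3]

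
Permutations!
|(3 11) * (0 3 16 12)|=5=|(0 3 11 16 12)|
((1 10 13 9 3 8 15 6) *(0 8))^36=((0 8 15 6 1 10 13 9 3))^36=(15)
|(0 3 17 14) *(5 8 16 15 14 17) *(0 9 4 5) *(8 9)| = |(17)(0 3)(4 5 9)(8 16 15 14)| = 12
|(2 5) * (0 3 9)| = 6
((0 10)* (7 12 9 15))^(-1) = (0 10)(7 15 9 12)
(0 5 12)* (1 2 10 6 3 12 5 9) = (0 9 1 2 10 6 3 12) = [9, 2, 10, 12, 4, 5, 3, 7, 8, 1, 6, 11, 0]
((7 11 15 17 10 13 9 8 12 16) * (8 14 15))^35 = (9 13 10 17 15 14)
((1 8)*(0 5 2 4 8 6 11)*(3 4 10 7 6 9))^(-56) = ((0 5 2 10 7 6 11)(1 9 3 4 8))^(-56) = (11)(1 8 4 3 9)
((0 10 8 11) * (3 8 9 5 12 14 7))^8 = (0 8 7 12 9)(3 14 5 10 11)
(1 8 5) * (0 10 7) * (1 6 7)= (0 10 1 8 5 6 7)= [10, 8, 2, 3, 4, 6, 7, 0, 5, 9, 1]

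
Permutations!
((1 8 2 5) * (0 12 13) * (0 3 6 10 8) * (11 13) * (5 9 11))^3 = (0 1 5 12)(2 13 10 9 3 8 11 6)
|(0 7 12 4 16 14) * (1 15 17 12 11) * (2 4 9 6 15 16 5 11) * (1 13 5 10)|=|(0 7 2 4 10 1 16 14)(5 11 13)(6 15 17 12 9)|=120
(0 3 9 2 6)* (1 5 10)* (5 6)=(0 3 9 2 5 10 1 6)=[3, 6, 5, 9, 4, 10, 0, 7, 8, 2, 1]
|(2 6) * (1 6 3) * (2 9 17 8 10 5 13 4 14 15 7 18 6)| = |(1 2 3)(4 14 15 7 18 6 9 17 8 10 5 13)| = 12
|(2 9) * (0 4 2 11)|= 5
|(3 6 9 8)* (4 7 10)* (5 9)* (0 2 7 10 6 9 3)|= |(0 2 7 6 5 3 9 8)(4 10)|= 8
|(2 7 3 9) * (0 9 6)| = 6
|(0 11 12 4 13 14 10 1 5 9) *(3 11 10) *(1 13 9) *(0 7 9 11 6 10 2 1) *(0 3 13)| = 42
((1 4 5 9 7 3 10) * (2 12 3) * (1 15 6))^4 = (1 7 10 4 2 15 5 12 6 9 3)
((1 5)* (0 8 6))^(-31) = (0 6 8)(1 5)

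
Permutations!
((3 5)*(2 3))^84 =(5)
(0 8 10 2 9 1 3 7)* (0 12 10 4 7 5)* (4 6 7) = [8, 3, 9, 5, 4, 0, 7, 12, 6, 1, 2, 11, 10] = (0 8 6 7 12 10 2 9 1 3 5)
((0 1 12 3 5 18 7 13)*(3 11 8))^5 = ((0 1 12 11 8 3 5 18 7 13))^5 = (0 3)(1 5)(7 11)(8 13)(12 18)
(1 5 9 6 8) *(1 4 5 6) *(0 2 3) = [2, 6, 3, 0, 5, 9, 8, 7, 4, 1] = (0 2 3)(1 6 8 4 5 9)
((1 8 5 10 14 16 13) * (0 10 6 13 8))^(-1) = ((0 10 14 16 8 5 6 13 1))^(-1) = (0 1 13 6 5 8 16 14 10)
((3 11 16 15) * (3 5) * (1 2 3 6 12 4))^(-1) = (1 4 12 6 5 15 16 11 3 2) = ((1 2 3 11 16 15 5 6 12 4))^(-1)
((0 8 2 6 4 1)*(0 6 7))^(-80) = ((0 8 2 7)(1 6 4))^(-80) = (8)(1 6 4)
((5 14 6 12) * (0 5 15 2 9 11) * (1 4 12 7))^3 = (0 6 4 2)(1 15 11 14)(5 7 12 9)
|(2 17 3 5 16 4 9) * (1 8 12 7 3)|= |(1 8 12 7 3 5 16 4 9 2 17)|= 11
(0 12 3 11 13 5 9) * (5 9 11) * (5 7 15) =(0 12 3 7 15 5 11 13 9) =[12, 1, 2, 7, 4, 11, 6, 15, 8, 0, 10, 13, 3, 9, 14, 5]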